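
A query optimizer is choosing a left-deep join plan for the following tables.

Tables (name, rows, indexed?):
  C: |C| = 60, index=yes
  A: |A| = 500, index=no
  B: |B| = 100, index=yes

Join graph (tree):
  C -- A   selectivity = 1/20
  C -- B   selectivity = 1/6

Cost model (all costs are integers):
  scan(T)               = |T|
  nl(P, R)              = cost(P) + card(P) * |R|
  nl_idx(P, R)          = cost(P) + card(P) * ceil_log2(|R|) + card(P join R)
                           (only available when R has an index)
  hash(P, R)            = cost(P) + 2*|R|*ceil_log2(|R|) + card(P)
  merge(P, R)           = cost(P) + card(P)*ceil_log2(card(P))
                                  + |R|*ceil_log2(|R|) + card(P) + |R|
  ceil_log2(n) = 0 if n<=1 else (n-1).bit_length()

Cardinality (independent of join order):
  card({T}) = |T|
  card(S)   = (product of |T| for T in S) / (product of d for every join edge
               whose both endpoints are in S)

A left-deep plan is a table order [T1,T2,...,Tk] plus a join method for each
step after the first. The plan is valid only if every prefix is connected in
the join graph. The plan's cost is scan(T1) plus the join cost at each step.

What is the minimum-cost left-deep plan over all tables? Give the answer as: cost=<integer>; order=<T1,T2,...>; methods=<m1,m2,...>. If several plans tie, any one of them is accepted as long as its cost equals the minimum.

Selinger DP (subsets sized 1..n):
  {C}: scan cost=60, card=60
  {A}: scan cost=500, card=500
  {B}: scan cost=100, card=100
  {AC}: card=1500; try (C,hash)→1720, (C,nl_idx)→5000, (A,merge)→5480, (C,merge)→5920, (A,hash)→9120, (A,nl)→30060 …(+1); best=1720 via (C,hash)
  {BC}: card=1000; try (C,hash)→920, (B,merge)→1280, (C,merge)→1320, (B,nl_idx)→1480, (B,hash)→1520, (C,nl_idx)→1700 …(+2); best=920 via (C,hash)
  {ABC}: card=25000; try (B,hash)→4620, (A,hash)→10920, (A,merge)→16920, (B,merge)→20520, (B,nl_idx)→37220, (B,nl)→151720 …(+1); best=4620 via (B,hash)

cost=4620; order=A,C,B; methods=hash,hash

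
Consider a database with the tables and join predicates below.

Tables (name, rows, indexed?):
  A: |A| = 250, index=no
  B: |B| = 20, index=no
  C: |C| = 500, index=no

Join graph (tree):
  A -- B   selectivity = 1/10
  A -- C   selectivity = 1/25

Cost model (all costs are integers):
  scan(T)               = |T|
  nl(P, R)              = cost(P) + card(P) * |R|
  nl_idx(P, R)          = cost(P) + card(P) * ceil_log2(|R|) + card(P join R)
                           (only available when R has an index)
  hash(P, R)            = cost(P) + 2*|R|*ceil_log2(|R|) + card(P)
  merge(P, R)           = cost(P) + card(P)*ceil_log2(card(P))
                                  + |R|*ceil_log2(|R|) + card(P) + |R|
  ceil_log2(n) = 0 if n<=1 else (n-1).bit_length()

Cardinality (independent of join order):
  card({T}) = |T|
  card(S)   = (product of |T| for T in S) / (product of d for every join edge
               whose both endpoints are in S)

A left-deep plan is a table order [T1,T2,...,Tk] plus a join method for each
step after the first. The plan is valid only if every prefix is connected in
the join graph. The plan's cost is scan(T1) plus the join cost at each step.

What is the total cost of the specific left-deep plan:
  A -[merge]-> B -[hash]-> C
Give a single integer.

12120

step 1: scan A: cost=250, card=250
step 2: join B via merge
    card(P join B) = 250*20/(10) = 500
    cost = 250 + 250*8 + 20*5 + 250 + 20 = 2620
step 3: join C via hash
    card(P join C) = 500*500/(25) = 10000
    cost = 2620 + 2*500*9 + 500 = 12120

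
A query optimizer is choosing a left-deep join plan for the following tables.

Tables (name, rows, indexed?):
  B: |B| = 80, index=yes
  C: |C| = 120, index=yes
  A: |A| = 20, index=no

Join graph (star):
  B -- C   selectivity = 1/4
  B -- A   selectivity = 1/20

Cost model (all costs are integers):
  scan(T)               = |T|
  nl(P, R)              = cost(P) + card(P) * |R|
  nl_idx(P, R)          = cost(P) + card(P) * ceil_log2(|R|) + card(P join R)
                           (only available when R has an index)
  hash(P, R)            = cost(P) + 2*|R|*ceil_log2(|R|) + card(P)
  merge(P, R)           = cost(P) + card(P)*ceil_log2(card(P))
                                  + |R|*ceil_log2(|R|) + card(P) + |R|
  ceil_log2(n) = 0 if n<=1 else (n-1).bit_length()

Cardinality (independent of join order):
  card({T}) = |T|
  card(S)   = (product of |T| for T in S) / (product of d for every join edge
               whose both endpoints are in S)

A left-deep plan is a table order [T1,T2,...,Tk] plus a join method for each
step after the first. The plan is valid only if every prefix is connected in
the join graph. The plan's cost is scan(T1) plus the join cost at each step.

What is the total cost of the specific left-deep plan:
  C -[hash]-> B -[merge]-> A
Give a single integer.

step 1: scan C: cost=120, card=120
step 2: join B via hash
    card(P join B) = 120*80/(4) = 2400
    cost = 120 + 2*80*7 + 120 = 1360
step 3: join A via merge
    card(P join A) = 2400*20/(20) = 2400
    cost = 1360 + 2400*12 + 20*5 + 2400 + 20 = 32680

32680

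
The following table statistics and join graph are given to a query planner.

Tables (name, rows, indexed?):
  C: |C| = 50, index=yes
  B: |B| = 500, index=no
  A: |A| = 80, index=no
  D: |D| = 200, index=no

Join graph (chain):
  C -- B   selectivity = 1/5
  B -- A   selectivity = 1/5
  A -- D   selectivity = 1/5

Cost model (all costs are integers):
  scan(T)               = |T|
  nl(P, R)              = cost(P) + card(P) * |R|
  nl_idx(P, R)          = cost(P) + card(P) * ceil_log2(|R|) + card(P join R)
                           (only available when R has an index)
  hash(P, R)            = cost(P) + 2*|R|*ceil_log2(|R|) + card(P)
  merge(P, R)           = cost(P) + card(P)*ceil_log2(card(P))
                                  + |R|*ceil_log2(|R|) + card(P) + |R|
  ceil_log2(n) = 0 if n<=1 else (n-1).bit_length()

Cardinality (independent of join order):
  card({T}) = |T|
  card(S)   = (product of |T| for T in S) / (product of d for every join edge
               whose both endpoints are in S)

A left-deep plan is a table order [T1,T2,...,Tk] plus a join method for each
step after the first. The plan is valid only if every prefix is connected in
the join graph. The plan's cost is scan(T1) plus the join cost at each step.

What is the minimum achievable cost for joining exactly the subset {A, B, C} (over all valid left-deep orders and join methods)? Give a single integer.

Selinger DP over subsets of {A,B,C}:
  {C}: scan cost=50, card=50
  {B}: scan cost=500, card=500
  {A}: scan cost=80, card=80
  {BC}: card=5000; try (C,hash)→1600, (B,merge)→5400, (C,merge)→5850, (C,nl_idx)→8500, (B,hash)→9100, (B,nl)→25050 …(+1); best=1600 via (C,hash)
  {AB}: card=8000; try (A,hash)→2120, (B,merge)→5720, (A,merge)→6140, (B,hash)→9160, (B,nl)→40080, (A,nl)→40500; best=2120 via (A,hash)
  {ABC}: card=80000; try (A,hash)→7720, (C,hash)→10720, (A,merge)→72240, (C,merge)→114470, (C,nl_idx)→130120, (A,nl)→401600 …(+1); best=7720 via (A,hash)

7720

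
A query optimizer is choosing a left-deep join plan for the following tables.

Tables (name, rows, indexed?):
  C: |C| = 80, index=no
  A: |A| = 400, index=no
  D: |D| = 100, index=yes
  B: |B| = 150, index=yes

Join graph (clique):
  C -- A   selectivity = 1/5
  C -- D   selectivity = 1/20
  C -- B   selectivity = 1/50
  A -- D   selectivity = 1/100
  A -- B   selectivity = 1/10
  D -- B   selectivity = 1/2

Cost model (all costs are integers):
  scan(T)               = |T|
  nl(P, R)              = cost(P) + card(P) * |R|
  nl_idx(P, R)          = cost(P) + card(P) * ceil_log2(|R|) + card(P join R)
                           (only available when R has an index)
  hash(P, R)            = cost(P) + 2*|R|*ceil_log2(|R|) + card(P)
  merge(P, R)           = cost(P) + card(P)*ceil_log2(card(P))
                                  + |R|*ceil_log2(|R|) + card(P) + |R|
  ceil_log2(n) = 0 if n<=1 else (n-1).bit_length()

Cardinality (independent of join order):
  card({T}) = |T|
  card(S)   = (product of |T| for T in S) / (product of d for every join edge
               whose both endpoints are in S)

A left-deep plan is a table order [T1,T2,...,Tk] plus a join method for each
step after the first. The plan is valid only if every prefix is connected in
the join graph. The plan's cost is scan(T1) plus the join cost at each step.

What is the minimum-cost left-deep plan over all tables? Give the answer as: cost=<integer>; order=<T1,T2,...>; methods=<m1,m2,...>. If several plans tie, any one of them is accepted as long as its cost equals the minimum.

cost=6328; order=A,D,C,B; methods=hash,hash,nl_idx

Selinger DP (subsets sized 1..n):
  {C}: scan cost=80, card=80
  {A}: scan cost=400, card=400
  {D}: scan cost=100, card=100
  {B}: scan cost=150, card=150
  {AC}: card=6400; try (C,hash)→1920, (A,merge)→4720, (C,merge)→5040, (A,hash)→7360, (A,nl)→32080, (C,nl)→32400; best=1920 via (C,hash)
  {CD}: card=400; try (D,nl_idx)→1040, (C,hash)→1320, (D,merge)→1520, (C,merge)→1540, (D,hash)→1560, (D,nl)→8080 …(+1); best=1040 via (D,nl_idx)
  {BC}: card=240; try (B,nl_idx)→960, (C,hash)→1420, (B,merge)→2070, (C,merge)→2140, (B,hash)→2560, (B,nl)→12080 …(+1); best=960 via (B,nl_idx)
  {AD}: card=400; try (D,hash)→2200, (D,nl_idx)→3600, (A,merge)→4900, (D,merge)→5200, (A,hash)→7400, (A,nl)→40100 …(+1); best=2200 via (D,hash)
  {AB}: card=6000; try (B,hash)→3200, (A,merge)→5500, (B,merge)→5750, (A,hash)→7500, (B,nl_idx)→9600, (A,nl)→60150 …(+1); best=3200 via (B,hash)
  {BD}: card=7500; try (D,hash)→1700, (B,merge)→2250, (D,merge)→2300, (B,hash)→2600, (B,nl_idx)→8400, (D,nl_idx)→8700 …(+2); best=1700 via (D,hash)
  {ACD}: card=320; try (C,hash)→3720, (C,merge)→6840, (A,hash)→8640, (A,merge)→9040, (D,hash)→9720, (C,nl)→34200 …(+4); best=3720 via (C,hash)
  {ABC}: card=1920; try (A,merge)→7120, (A,hash)→8400, (C,hash)→10320, (B,hash)→10720, (B,nl_idx)→55040, (C,merge)→87840 …(+4); best=7120 via (A,merge)
  {BCD}: card=600; try (D,hash)→2600, (D,nl_idx)→3240, (B,hash)→3840, (D,merge)→3920, (B,nl_idx)→4840, (B,merge)→6390 …(+5); best=2600 via (D,hash)
  {ABD}: card=3000; try (B,hash)→5000, (B,merge)→7550, (B,nl_idx)→8400, (D,hash)→10600, (A,hash)→16400, (D,nl_idx)→48200 …(+5); best=5000 via (B,hash)
  {ABCD}: card=48; try (B,nl_idx)→6328, (B,hash)→6440, (B,merge)→8270, (C,hash)→9120, (A,hash)→10400, (D,hash)→10440 …(+8); best=6328 via (B,nl_idx)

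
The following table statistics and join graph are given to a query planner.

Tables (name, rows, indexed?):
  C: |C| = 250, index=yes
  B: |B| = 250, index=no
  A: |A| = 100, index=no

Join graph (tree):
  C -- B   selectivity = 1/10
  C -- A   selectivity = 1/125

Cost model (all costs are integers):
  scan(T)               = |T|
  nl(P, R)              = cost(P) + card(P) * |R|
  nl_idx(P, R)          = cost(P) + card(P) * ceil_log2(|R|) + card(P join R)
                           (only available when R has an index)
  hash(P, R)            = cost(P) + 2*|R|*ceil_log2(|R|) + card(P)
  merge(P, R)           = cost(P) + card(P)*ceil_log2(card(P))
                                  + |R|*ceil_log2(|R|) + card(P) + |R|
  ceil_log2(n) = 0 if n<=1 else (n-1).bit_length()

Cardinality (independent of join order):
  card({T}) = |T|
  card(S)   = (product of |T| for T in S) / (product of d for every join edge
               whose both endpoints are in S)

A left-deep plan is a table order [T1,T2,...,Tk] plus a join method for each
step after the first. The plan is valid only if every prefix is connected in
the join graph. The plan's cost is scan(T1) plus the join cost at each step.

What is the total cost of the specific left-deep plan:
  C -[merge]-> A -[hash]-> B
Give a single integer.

7500

step 1: scan C: cost=250, card=250
step 2: join A via merge
    card(P join A) = 250*100/(125) = 200
    cost = 250 + 250*8 + 100*7 + 250 + 100 = 3300
step 3: join B via hash
    card(P join B) = 200*250/(10) = 5000
    cost = 3300 + 2*250*8 + 200 = 7500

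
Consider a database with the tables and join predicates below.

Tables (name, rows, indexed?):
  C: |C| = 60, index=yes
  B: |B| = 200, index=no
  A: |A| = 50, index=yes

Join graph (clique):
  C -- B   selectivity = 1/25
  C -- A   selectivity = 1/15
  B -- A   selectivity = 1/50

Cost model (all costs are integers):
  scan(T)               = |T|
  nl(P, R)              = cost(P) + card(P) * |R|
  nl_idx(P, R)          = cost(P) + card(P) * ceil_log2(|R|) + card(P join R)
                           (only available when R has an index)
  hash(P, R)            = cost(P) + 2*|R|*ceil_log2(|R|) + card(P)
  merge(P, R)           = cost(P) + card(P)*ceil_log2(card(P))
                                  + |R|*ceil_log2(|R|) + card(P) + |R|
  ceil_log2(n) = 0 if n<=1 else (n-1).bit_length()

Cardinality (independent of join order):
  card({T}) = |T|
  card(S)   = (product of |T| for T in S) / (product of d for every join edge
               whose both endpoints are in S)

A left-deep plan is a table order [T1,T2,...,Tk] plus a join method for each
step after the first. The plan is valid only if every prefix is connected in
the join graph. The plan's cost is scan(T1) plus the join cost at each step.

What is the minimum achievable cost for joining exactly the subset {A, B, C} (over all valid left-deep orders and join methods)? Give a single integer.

1920

Selinger DP over subsets of {A,B,C}:
  {C}: scan cost=60, card=60
  {B}: scan cost=200, card=200
  {A}: scan cost=50, card=50
  {BC}: card=480; try (C,hash)→1120, (C,nl_idx)→1880, (B,merge)→2280, (C,merge)→2420, (B,hash)→3320, (B,nl)→12060 …(+1); best=1120 via (C,hash)
  {AC}: card=200; try (C,nl_idx)→550, (A,nl_idx)→620, (A,hash)→720, (C,hash)→820, (C,merge)→820, (A,merge)→830 …(+2); best=550 via (C,nl_idx)
  {AB}: card=200; try (A,hash)→1000, (A,nl_idx)→1600, (B,merge)→2200, (A,merge)→2350, (B,hash)→3300, (B,nl)→10050 …(+1); best=1000 via (A,hash)
  {ABC}: card=32; try (C,hash)→1920, (A,hash)→2200, (C,nl_idx)→2232, (C,merge)→3220, (B,hash)→3950, (A,nl_idx)→4032 …(+5); best=1920 via (C,hash)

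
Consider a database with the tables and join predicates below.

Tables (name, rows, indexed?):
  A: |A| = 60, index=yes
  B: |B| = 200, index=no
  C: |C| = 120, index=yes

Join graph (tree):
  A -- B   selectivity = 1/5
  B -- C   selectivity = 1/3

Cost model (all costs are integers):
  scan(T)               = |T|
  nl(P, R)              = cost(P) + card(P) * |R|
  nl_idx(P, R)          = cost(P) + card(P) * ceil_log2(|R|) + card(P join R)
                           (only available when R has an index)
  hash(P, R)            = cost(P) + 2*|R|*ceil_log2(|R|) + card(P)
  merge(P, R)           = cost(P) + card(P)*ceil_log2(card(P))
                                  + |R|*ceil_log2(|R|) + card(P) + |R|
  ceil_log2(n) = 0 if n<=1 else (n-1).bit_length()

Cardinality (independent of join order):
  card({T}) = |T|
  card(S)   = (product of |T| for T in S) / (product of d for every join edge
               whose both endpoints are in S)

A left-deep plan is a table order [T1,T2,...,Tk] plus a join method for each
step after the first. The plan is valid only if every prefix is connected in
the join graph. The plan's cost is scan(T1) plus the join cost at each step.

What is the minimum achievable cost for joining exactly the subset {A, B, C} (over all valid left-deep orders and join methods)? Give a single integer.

Selinger DP over subsets of {A,B,C}:
  {A}: scan cost=60, card=60
  {B}: scan cost=200, card=200
  {C}: scan cost=120, card=120
  {AB}: card=2400; try (A,hash)→1120, (B,merge)→2280, (A,merge)→2420, (B,hash)→3320, (A,nl_idx)→3800, (B,nl)→12060 …(+1); best=1120 via (A,hash)
  {BC}: card=8000; try (C,hash)→2080, (B,merge)→2880, (C,merge)→2960, (B,hash)→3440, (C,nl_idx)→9600, (B,nl)→24120 …(+1); best=2080 via (C,hash)
  {ABC}: card=96000; try (C,hash)→5200, (A,hash)→10800, (C,merge)→33280, (C,nl_idx)→113920, (A,merge)→114500, (A,nl_idx)→146080 …(+2); best=5200 via (C,hash)

5200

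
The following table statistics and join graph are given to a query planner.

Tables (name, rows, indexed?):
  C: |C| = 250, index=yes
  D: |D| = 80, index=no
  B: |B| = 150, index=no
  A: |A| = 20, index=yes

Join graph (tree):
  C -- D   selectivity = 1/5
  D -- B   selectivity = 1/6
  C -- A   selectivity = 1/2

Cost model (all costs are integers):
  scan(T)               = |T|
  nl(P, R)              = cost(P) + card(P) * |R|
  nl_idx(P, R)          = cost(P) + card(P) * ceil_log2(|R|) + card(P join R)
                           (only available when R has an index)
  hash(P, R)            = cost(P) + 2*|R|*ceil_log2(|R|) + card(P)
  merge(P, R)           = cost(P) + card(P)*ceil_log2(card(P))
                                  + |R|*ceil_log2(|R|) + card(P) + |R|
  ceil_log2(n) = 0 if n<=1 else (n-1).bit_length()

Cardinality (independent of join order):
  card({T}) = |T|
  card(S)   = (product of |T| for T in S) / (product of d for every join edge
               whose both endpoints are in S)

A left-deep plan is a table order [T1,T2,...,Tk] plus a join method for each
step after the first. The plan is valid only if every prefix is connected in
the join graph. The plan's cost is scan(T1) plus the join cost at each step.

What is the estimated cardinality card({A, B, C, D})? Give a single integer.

1000000

Tables in S: A(20), B(150), C(250), D(80)
Edges inside S: C-D(d=5), D-B(d=6), C-A(d=2)
numerator = 20 * 150 * 250 * 80 = 60000000
denominator = 5 * 6 * 2 = 60
card(S) = 60000000 / 60 = 1000000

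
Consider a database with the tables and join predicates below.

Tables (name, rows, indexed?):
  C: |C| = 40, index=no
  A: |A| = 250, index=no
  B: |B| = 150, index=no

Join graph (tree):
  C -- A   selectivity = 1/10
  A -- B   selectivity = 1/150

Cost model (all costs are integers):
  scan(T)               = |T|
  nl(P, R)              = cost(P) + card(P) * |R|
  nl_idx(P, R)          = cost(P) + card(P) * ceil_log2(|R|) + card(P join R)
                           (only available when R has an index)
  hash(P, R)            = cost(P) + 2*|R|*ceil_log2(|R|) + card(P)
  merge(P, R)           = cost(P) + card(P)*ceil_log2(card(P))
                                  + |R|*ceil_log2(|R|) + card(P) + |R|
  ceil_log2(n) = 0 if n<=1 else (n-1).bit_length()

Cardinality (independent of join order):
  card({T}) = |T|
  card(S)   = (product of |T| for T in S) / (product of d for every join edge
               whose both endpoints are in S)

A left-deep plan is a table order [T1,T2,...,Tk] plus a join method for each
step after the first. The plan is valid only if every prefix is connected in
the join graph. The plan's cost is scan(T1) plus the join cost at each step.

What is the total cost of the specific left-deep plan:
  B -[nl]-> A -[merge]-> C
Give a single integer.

step 1: scan B: cost=150, card=150
step 2: join A via nl
    card(P join A) = 150*250/(150) = 250
    cost = 150 + 150*250 = 37650
step 3: join C via merge
    card(P join C) = 250*40/(10) = 1000
    cost = 37650 + 250*8 + 40*6 + 250 + 40 = 40180

40180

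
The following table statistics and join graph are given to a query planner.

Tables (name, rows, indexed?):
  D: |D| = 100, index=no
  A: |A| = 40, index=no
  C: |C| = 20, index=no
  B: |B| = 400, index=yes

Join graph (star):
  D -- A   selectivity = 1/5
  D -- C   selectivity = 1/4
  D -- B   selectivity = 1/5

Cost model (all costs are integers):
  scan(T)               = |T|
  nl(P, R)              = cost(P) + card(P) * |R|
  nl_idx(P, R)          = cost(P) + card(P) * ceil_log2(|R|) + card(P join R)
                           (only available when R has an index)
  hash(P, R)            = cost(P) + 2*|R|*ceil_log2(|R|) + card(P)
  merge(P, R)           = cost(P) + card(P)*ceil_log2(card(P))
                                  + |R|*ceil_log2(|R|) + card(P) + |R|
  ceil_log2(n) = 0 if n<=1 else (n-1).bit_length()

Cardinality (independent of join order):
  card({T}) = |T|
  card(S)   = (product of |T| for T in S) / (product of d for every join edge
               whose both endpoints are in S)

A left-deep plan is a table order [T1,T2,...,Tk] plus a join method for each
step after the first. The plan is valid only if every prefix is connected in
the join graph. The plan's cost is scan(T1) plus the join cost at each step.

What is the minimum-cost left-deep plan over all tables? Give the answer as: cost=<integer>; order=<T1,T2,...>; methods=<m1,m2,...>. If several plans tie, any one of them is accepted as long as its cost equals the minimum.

Selinger DP (subsets sized 1..n):
  {D}: scan cost=100, card=100
  {A}: scan cost=40, card=40
  {C}: scan cost=20, card=20
  {B}: scan cost=400, card=400
  {AD}: card=800; try (A,hash)→680, (D,merge)→1120, (A,merge)→1180, (D,hash)→1480, (D,nl)→4040, (A,nl)→4100; best=680 via (A,hash)
  {CD}: card=500; try (C,hash)→400, (D,merge)→940, (C,merge)→1020, (D,hash)→1440, (D,nl)→2020, (C,nl)→2100; best=400 via (C,hash)
  {BD}: card=8000; try (D,hash)→2200, (B,merge)→4900, (D,merge)→5200, (B,hash)→7400, (B,nl_idx)→9000, (B,nl)→40100 …(+1); best=2200 via (D,hash)
  {ACD}: card=4000; try (A,hash)→1380, (C,hash)→1680, (A,merge)→5680, (C,merge)→9600, (C,nl)→16680, (A,nl)→20400; best=1380 via (A,hash)
  {ABD}: card=64000; try (B,hash)→8680, (A,hash)→10680, (B,merge)→13480, (B,nl_idx)→71880, (A,merge)→114480, (B,nl)→320680 …(+1); best=8680 via (B,hash)
  {BCD}: card=40000; try (B,hash)→8100, (B,merge)→9400, (C,hash)→10400, (B,nl_idx)→44900, (C,merge)→114320, (C,nl)→162200 …(+1); best=8100 via (B,hash)
  {ABCD}: card=320000; try (B,hash)→12580, (A,hash)→48580, (B,merge)→57380, (C,hash)→72880, (B,nl_idx)→357380, (A,merge)→688380 …(+4); best=12580 via (B,hash)

cost=12580; order=D,C,A,B; methods=hash,hash,hash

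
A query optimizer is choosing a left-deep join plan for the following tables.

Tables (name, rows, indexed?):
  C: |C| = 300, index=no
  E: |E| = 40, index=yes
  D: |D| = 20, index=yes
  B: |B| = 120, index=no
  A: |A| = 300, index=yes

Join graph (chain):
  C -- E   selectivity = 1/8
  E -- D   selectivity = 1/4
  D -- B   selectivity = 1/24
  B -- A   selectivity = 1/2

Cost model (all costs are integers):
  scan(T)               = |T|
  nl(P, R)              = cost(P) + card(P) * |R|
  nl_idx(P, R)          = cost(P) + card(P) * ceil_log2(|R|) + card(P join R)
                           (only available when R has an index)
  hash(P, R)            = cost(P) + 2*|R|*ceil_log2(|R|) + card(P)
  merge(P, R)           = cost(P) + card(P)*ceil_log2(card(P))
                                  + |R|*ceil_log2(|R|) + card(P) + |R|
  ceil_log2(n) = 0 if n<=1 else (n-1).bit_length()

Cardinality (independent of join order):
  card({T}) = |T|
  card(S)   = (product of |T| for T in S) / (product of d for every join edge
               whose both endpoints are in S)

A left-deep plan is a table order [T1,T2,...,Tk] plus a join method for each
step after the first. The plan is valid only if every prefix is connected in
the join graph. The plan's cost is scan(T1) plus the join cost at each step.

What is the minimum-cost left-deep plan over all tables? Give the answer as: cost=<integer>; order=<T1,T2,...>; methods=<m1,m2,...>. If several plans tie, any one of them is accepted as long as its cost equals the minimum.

Selinger DP (subsets sized 1..n):
  {C}: scan cost=300, card=300
  {E}: scan cost=40, card=40
  {D}: scan cost=20, card=20
  {B}: scan cost=120, card=120
  {A}: scan cost=300, card=300
  {CE}: card=1500; try (E,hash)→1080, (C,merge)→3320, (E,merge)→3580, (E,nl_idx)→3600, (C,hash)→5480, (C,nl)→12040 …(+1); best=1080 via (E,hash)
  {DE}: card=200; try (D,hash)→280, (E,nl_idx)→340, (E,merge)→420, (D,merge)→440, (D,nl_idx)→440, (E,hash)→520 …(+2); best=280 via (D,hash)
  {BD}: card=100; try (D,hash)→440, (D,nl_idx)→820, (B,merge)→1100, (D,merge)→1200, (B,hash)→1720, (B,nl)→2420 …(+1); best=440 via (D,hash)
  {AB}: card=18000; try (B,hash)→2280, (A,merge)→4080, (B,merge)→4260, (A,hash)→5640, (A,nl_idx)→19200, (A,nl)→36120 …(+1); best=2280 via (B,hash)
  {CDE}: card=7500; try (D,hash)→2780, (C,merge)→5080, (C,hash)→5880, (D,nl_idx)→16080, (D,merge)→19200, (D,nl)→31080 …(+1); best=2780 via (D,hash)
  {BDE}: card=1000; try (E,hash)→1020, (E,merge)→1520, (E,nl_idx)→2040, (B,hash)→2160, (B,merge)→3040, (E,nl)→4440 …(+1); best=1020 via (E,hash)
  {ABD}: card=15000; try (A,merge)→4240, (A,hash)→5940, (A,nl_idx)→16340, (D,hash)→20480, (A,nl)→30440, (D,nl_idx)→107280 …(+2); best=4240 via (A,merge)
  {BCDE}: card=37500; try (C,hash)→7420, (B,hash)→11960, (C,merge)→15020, (B,merge)→108740, (C,nl)→301020, (B,nl)→902780; best=7420 via (C,hash)
  {ABDE}: card=150000; try (A,hash)→7420, (A,merge)→15020, (E,hash)→19720, (A,nl_idx)→160020, (E,merge)→229520, (E,nl_idx)→244240 …(+2); best=7420 via (A,hash)
  {ABCDE}: card=5625000; try (A,hash)→50320, (C,hash)→162820, (A,merge)→647920, (C,merge)→2860420, (A,nl_idx)→5969920, (A,nl)→11257420 …(+1); best=50320 via (A,hash)

cost=50320; order=B,D,E,C,A; methods=hash,hash,hash,hash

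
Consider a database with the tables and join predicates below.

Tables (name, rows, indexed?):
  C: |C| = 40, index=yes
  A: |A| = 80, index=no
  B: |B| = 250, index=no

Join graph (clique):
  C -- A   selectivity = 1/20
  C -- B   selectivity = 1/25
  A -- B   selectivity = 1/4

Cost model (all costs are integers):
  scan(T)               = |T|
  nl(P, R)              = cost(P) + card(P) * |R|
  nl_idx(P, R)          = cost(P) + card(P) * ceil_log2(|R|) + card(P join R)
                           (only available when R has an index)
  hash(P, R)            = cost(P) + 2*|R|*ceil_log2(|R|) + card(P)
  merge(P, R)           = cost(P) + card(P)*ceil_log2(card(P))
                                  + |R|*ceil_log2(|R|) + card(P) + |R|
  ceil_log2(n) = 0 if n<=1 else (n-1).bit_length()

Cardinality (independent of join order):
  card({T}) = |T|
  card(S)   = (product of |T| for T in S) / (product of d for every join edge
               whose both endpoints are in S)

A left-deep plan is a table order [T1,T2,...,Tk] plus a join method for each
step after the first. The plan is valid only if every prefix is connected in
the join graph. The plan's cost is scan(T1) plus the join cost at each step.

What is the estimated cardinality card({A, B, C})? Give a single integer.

400

Tables in S: A(80), B(250), C(40)
Edges inside S: C-A(d=20), C-B(d=25), A-B(d=4)
numerator = 80 * 250 * 40 = 800000
denominator = 20 * 25 * 4 = 2000
card(S) = 800000 / 2000 = 400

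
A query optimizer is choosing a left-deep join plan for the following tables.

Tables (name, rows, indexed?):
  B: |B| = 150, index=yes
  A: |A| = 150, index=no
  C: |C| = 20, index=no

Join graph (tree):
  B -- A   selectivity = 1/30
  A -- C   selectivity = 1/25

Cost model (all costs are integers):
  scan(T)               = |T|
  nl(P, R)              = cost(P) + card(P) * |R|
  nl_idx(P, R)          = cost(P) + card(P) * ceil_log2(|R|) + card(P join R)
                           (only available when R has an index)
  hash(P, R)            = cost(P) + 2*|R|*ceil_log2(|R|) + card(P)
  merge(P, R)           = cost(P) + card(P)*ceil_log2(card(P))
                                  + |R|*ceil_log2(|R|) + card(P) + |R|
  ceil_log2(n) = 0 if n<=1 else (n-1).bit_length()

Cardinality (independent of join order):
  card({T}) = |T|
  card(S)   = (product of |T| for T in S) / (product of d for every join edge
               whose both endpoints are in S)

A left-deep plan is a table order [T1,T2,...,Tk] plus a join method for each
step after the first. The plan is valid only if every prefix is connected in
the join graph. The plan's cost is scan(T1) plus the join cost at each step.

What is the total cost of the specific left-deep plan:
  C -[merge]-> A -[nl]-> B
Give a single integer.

19490

step 1: scan C: cost=20, card=20
step 2: join A via merge
    card(P join A) = 20*150/(25) = 120
    cost = 20 + 20*5 + 150*8 + 20 + 150 = 1490
step 3: join B via nl
    card(P join B) = 120*150/(30) = 600
    cost = 1490 + 120*150 = 19490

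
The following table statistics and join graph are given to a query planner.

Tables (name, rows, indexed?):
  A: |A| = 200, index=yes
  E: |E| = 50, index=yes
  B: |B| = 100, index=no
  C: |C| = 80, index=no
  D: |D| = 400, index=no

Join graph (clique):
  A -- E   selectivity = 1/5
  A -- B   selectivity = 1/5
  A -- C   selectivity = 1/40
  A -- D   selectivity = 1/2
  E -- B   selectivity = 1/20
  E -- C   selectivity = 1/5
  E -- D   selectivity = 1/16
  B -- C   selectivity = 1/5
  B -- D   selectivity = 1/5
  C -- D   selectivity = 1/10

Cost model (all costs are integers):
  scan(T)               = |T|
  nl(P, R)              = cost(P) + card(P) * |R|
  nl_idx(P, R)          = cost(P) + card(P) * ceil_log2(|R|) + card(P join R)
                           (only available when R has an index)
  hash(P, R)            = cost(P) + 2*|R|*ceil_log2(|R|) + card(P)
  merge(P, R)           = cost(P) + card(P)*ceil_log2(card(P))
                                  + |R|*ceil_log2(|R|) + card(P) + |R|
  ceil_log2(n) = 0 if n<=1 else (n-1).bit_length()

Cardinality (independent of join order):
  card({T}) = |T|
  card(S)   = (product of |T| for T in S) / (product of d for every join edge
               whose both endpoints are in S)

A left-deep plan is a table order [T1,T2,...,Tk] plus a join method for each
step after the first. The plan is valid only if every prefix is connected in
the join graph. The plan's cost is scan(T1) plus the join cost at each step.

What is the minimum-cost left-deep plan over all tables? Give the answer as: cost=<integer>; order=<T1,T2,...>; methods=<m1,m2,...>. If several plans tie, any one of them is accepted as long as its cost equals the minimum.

Selinger DP (subsets sized 1..n):
  {A}: scan cost=200, card=200
  {E}: scan cost=50, card=50
  {B}: scan cost=100, card=100
  {C}: scan cost=80, card=80
  {D}: scan cost=400, card=400
  {AE}: card=2000; try (E,hash)→1000, (A,merge)→2200, (E,merge)→2350, (A,nl_idx)→2450, (A,hash)→3300, (E,nl_idx)→3400 …(+2); best=1000 via (E,hash)
  {AB}: card=4000; try (B,hash)→1800, (A,merge)→2700, (B,merge)→2800, (A,hash)→3400, (A,nl_idx)→4900, (A,nl)→20100 …(+1); best=1800 via (B,hash)
  {AC}: card=400; try (A,nl_idx)→1120, (C,hash)→1520, (A,merge)→2520, (C,merge)→2640, (A,hash)→3360, (A,nl)→16080 …(+1); best=1120 via (A,nl_idx)
  {AD}: card=40000; try (A,hash)→4000, (D,merge)→6000, (A,merge)→6200, (D,hash)→7600, (A,nl_idx)→43600, (D,nl)→80200 …(+1); best=4000 via (A,hash)
  {BE}: card=250; try (E,hash)→800, (E,nl_idx)→950, (B,merge)→1200, (E,merge)→1250, (B,hash)→1500, (B,nl)→5050 …(+1); best=800 via (E,hash)
  {CE}: card=800; try (E,hash)→760, (C,merge)→1040, (E,merge)→1070, (C,hash)→1220, (E,nl_idx)→1360, (C,nl)→4050 …(+1); best=760 via (E,hash)
  {DE}: card=1250; try (E,hash)→1400, (E,nl_idx)→4050, (D,merge)→4400, (E,merge)→4750, (D,hash)→7300, (D,nl)→20050 …(+1); best=1400 via (E,hash)
  {BC}: card=1600; try (C,hash)→1320, (B,merge)→1520, (C,merge)→1540, (B,hash)→1560, (B,nl)→8080, (C,nl)→8100; best=1320 via (C,hash)
  {BD}: card=8000; try (B,hash)→2200, (D,merge)→4900, (B,merge)→5200, (D,hash)→7400, (D,nl)→40100, (B,nl)→40400; best=2200 via (B,hash)
  {CD}: card=3200; try (C,hash)→1920, (D,merge)→4720, (C,merge)→5040, (D,hash)→7360, (D,nl)→32080, (C,nl)→32400; best=1920 via (C,hash)
  {ABE}: card=2000; try (A,hash)→4250, (B,hash)→4400, (A,nl_idx)→4800, (A,merge)→4850, (E,hash)→6400, (B,merge)→25800 …(+5); best=4250 via (A,hash)
  {ACE}: card=800; try (E,hash)→2120, (C,hash)→4120, (E,nl_idx)→4320, (A,hash)→4760, (E,merge)→5470, (A,nl_idx)→7960 …(+5); best=2120 via (E,hash)
  {ADE}: card=25000; try (A,hash)→5850, (D,hash)→10200, (A,merge)→18200, (D,merge)→29000, (A,nl_idx)→36400, (E,hash)→44600 …(+5); best=5850 via (A,hash)
  {ABC}: card=1600; try (B,hash)→2920, (B,merge)→5920, (A,hash)→6120, (C,hash)→6920, (A,nl_idx)→15720, (A,merge)→22320 …(+4); best=2920 via (B,hash)
  {ABD}: card=160000; try (D,hash)→13000, (A,hash)→13400, (B,hash)→45400, (D,merge)→57800, (A,merge)→116000, (A,nl_idx)→226200 …(+4); best=13000 via (D,hash)
  {ACD}: card=8000; try (A,hash)→8320, (D,hash)→8720, (D,merge)→9120, (A,nl_idx)→35520, (C,hash)→45120, (A,merge)→45320 …(+4); best=8320 via (A,hash)
  {BCE}: card=800; try (C,hash)→2170, (B,hash)→2960, (E,hash)→3520, (C,merge)→3690, (B,merge)→10360, (E,nl_idx)→11720 …(+4); best=2170 via (C,hash)
  {BDE}: card=1250; try (B,hash)→4050, (D,merge)→7050, (D,hash)→8250, (E,hash)→10800, (B,merge)→17200, (E,nl_idx)→51450 …(+4); best=4050 via (B,hash)
  {CDE}: card=2000; try (C,hash)→3770, (E,hash)→5720, (D,hash)→8760, (D,merge)→13560, (C,merge)→17040, (E,nl_idx)→23120 …(+4); best=3770 via (C,hash)
  {BCD}: card=12800; try (B,hash)→6520, (D,hash)→10120, (C,hash)→11320, (D,merge)→24520, (B,merge)→44320, (C,merge)→114840 …(+3); best=6520 via (B,hash)
  {ABCE}: card=160; try (B,hash)→4320, (E,hash)→5120, (A,hash)→6170, (C,hash)→7370, (A,nl_idx)→8730, (B,merge)→11720 …(+8); best=4320 via (B,hash)
  {ABDE}: card=5000; try (A,hash)→8500, (D,hash)→13450, (A,nl_idx)→19050, (A,merge)→20850, (D,merge)→32250, (B,hash)→32250 …(+8); best=8500 via (A,hash)
  {ACDE}: card=1000; try (A,hash)→8970, (D,hash)→10120, (D,merge)→14920, (E,hash)→16920, (A,nl_idx)→20770, (A,merge)→29570 …(+8); best=8970 via (A,hash)
  {ABCD}: card=6400; try (D,hash)→11720, (B,hash)→17720, (A,hash)→22520, (D,merge)→26120, (A,nl_idx)→115320, (B,merge)→121120 …(+7); best=11720 via (D,hash)
  {BCDE}: card=400; try (C,hash)→6420, (B,hash)→7170, (D,hash)→10170, (D,merge)→14970, (C,merge)→19690, (E,hash)→19920 …(+7); best=6420 via (C,hash)
  {ABCDE}: card=40; try (A,nl_idx)→9660, (D,merge)→9760, (A,hash)→10020, (B,hash)→11370, (D,hash)→11680, (A,merge)→12220 …(+11); best=9660 via (A,nl_idx)

cost=9660; order=D,E,B,C,A; methods=hash,hash,hash,nl_idx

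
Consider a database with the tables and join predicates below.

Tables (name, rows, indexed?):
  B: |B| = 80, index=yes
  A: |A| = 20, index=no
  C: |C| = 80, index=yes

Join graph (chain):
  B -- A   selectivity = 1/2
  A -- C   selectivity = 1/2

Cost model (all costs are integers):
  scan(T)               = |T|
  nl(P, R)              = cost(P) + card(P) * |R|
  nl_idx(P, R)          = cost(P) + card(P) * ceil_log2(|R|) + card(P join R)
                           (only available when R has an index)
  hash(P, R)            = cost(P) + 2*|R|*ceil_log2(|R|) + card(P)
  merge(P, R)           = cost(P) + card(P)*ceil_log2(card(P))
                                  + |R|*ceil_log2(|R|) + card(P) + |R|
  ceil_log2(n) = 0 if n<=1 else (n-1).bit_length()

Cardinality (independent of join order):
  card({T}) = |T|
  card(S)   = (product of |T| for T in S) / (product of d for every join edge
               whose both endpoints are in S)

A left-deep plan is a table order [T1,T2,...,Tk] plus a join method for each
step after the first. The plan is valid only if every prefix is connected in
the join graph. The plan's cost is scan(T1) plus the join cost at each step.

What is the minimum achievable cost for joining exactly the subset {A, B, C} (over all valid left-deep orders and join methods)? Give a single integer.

2280

Selinger DP over subsets of {A,B,C}:
  {B}: scan cost=80, card=80
  {A}: scan cost=20, card=20
  {C}: scan cost=80, card=80
  {AB}: card=800; try (A,hash)→360, (B,merge)→780, (A,merge)→840, (B,nl_idx)→960, (B,hash)→1160, (B,nl)→1620 …(+1); best=360 via (A,hash)
  {AC}: card=800; try (A,hash)→360, (C,merge)→780, (A,merge)→840, (C,nl_idx)→960, (C,hash)→1160, (C,nl)→1620 …(+1); best=360 via (A,hash)
  {ABC}: card=32000; try (C,hash)→2280, (B,hash)→2280, (C,merge)→9800, (B,merge)→9800, (C,nl_idx)→37960, (B,nl_idx)→37960 …(+2); best=2280 via (C,hash)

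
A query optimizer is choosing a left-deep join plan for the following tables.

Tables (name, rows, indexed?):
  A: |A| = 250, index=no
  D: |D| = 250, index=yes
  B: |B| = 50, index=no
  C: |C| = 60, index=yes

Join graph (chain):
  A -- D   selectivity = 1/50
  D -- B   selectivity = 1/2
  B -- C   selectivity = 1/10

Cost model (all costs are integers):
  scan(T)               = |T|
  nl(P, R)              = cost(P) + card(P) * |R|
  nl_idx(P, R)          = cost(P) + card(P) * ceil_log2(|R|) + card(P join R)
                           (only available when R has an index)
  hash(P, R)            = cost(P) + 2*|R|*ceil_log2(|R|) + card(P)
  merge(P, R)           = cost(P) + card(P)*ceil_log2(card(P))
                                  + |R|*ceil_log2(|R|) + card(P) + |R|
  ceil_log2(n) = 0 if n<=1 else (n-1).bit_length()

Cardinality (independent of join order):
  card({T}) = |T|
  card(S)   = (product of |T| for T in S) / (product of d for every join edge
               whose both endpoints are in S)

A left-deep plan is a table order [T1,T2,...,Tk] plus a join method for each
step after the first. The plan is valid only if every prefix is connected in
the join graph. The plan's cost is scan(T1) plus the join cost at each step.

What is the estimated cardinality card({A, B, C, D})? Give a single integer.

Tables in S: A(250), B(50), C(60), D(250)
Edges inside S: A-D(d=50), D-B(d=2), B-C(d=10)
numerator = 250 * 50 * 60 * 250 = 187500000
denominator = 50 * 2 * 10 = 1000
card(S) = 187500000 / 1000 = 187500

187500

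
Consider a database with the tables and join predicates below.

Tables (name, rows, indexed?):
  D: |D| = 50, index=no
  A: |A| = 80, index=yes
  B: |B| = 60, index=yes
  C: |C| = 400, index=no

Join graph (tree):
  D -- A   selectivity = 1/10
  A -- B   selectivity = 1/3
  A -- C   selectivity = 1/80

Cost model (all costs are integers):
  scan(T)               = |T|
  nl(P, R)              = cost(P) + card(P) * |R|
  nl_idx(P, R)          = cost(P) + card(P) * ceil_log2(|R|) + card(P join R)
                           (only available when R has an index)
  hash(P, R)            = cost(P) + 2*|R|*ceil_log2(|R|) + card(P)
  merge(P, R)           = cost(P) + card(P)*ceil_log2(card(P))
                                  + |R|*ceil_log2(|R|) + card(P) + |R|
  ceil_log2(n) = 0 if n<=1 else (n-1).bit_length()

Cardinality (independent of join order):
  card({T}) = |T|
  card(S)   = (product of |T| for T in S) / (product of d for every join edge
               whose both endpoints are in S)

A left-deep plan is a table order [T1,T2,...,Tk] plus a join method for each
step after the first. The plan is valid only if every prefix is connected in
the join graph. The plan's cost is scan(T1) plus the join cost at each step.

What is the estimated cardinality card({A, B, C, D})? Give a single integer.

40000

Tables in S: A(80), B(60), C(400), D(50)
Edges inside S: D-A(d=10), A-B(d=3), A-C(d=80)
numerator = 80 * 60 * 400 * 50 = 96000000
denominator = 10 * 3 * 80 = 2400
card(S) = 96000000 / 2400 = 40000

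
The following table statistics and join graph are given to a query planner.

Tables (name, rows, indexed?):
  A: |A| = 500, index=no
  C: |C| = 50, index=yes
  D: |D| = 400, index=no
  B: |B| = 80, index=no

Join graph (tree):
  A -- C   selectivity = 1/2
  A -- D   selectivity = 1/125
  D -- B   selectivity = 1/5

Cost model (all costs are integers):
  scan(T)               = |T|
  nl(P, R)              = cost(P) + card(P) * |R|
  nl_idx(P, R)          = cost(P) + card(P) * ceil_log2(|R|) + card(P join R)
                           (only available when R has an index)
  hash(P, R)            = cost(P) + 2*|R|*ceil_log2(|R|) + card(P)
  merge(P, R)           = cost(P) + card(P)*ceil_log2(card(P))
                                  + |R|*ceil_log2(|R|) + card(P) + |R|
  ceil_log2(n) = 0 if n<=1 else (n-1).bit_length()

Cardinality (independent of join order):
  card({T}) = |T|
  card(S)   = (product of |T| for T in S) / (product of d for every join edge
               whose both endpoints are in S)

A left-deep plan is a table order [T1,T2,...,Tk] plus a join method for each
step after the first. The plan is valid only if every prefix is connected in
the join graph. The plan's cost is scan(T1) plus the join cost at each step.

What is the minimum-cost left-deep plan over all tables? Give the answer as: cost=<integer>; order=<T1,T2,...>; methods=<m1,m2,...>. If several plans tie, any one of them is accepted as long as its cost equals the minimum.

Selinger DP (subsets sized 1..n):
  {A}: scan cost=500, card=500
  {C}: scan cost=50, card=50
  {D}: scan cost=400, card=400
  {B}: scan cost=80, card=80
  {AC}: card=12500; try (C,hash)→1600, (A,merge)→5400, (C,merge)→5850, (A,hash)→9100, (C,nl_idx)→16000, (A,nl)→25050 …(+1); best=1600 via (C,hash)
  {AD}: card=1600; try (D,hash)→8200, (A,merge)→9400, (D,merge)→9500, (A,hash)→9800, (A,nl)→200400, (D,nl)→200500; best=8200 via (D,hash)
  {BD}: card=6400; try (B,hash)→1920, (D,merge)→4720, (B,merge)→5040, (D,hash)→7360, (D,nl)→32080, (B,nl)→32400; best=1920 via (B,hash)
  {ACD}: card=40000; try (C,hash)→10400, (D,hash)→21300, (C,merge)→27750, (C,nl_idx)→57800, (C,nl)→88200, (D,merge)→193100 …(+1); best=10400 via (C,hash)
  {ABD}: card=25600; try (B,hash)→10920, (A,hash)→17320, (B,merge)→28040, (A,merge)→96520, (B,nl)→136200, (A,nl)→3201920; best=10920 via (B,hash)
  {ABCD}: card=640000; try (C,hash)→37120, (B,hash)→51520, (C,merge)→420870, (B,merge)→691040, (C,nl_idx)→804520, (C,nl)→1290920 …(+1); best=37120 via (C,hash)

cost=37120; order=A,D,B,C; methods=hash,hash,hash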